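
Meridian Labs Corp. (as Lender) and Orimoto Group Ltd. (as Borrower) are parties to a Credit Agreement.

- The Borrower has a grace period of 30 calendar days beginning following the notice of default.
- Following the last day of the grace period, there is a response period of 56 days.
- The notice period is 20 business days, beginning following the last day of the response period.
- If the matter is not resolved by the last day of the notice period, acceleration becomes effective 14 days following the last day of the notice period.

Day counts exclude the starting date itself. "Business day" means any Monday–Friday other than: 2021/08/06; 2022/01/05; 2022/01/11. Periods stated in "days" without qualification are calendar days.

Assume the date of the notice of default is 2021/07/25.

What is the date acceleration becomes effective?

2021/11/30

The last day of the grace period: 30 calendar days after 2021/07/25 is 2021/08/24.
The last day of the response period: 2021/08/24 + 56 days = 2021/10/19.
From Tuesday, 2021/10/19, 20 business days (Oct 20, Oct 21, Oct 22, Oct 25, …, Nov 12, Nov 15, Nov 16, skipping weekends) brings us to Tuesday, 2021/11/16, which is the last day of the notice period.
Adding 14 calendar days to 2021/11/16 gives 2021/11/30, which is the date acceleration becomes effective.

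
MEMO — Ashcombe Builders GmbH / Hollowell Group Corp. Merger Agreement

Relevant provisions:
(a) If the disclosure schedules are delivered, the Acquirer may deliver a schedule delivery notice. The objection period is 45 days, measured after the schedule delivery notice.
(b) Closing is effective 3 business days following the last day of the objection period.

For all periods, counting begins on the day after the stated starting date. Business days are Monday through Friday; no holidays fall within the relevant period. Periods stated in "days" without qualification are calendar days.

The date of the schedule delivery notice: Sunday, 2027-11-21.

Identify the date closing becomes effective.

Adding 45 calendar days to 2027-11-21 gives 2028-01-05, which is the last day of the objection period.
The date closing becomes effective: counting 3 business days from Wednesday, 2028-01-05 (Jan 6, Jan 7, Jan 10, skipping weekends) reaches Monday, 2028-01-10.

2028-01-10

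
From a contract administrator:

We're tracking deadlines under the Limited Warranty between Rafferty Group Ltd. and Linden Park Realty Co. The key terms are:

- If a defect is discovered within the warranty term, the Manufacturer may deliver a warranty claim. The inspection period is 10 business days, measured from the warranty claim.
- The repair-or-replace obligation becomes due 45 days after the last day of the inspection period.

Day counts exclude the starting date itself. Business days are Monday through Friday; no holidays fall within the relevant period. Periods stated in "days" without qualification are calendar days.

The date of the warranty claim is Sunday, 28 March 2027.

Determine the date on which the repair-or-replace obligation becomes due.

The last day of the inspection period: 10 business days after Sunday, 28 March 2027, skipping weekends — Mar 29, Mar 30, Mar 31, Apr 1, Apr 2, Apr 5, Apr 6, Apr 7, Apr 8, Apr 9 — lands on Friday, 9 April 2027.
Adding 45 calendar days to 9 April 2027 gives 24 May 2027, which is the date on which the repair-or-replace obligation becomes due.

24 May 2027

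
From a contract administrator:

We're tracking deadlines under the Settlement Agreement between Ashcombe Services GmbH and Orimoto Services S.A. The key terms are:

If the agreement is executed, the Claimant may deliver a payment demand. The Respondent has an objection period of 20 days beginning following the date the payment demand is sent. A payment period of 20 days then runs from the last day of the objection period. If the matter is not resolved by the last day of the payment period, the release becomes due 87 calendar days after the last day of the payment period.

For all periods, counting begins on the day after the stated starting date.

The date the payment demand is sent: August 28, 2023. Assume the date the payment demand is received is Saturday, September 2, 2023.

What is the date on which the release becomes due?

The last day of the objection period: 20 calendar days after August 28, 2023 is September 17, 2023.
Adding 20 calendar days to September 17, 2023 gives October 7, 2023, which is the last day of the payment period.
Adding 87 calendar days to October 7, 2023 gives January 2, 2024, which is the date on which the release becomes due.

January 2, 2024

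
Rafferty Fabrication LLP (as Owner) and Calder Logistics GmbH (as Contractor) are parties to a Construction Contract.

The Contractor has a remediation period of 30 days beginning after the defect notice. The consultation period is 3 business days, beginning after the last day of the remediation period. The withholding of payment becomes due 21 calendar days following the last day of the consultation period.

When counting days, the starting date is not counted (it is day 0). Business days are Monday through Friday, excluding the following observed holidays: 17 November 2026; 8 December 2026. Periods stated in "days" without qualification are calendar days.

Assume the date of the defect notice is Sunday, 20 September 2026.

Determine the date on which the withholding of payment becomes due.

13 November 2026

The last day of the remediation period: 30 calendar days after 20 September 2026 is 20 October 2026.
From Tuesday, 20 October 2026, 3 business days (Oct 21, Oct 22, Oct 23, skipping weekends) brings us to Friday, 23 October 2026, which is the last day of the consultation period.
The date on which the withholding of payment becomes due: 23 October 2026 + 21 days = 13 November 2026.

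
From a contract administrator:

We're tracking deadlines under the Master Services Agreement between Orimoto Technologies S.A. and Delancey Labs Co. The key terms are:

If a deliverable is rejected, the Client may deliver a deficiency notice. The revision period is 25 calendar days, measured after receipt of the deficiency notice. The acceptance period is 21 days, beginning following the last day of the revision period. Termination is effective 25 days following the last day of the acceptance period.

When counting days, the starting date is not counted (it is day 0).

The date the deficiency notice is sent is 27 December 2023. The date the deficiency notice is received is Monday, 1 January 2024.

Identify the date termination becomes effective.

12 March 2024

The last day of the revision period: 1 January 2024 + 25 days = 26 January 2024.
Adding 21 calendar days to 26 January 2024 gives 16 February 2024, which is the last day of the acceptance period.
Adding 25 calendar days to 16 February 2024 gives 12 March 2024, which is the date termination becomes effective.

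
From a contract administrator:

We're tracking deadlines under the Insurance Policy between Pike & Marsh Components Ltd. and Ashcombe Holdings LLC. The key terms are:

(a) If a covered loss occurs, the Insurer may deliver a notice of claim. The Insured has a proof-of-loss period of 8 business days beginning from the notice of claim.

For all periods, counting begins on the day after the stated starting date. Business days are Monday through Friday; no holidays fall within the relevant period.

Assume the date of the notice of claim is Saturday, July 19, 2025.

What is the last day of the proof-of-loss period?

July 30, 2025

The last day of the proof-of-loss period: counting 8 business days from Saturday, July 19, 2025 (Jul 21, Jul 22, Jul 23, Jul 24, Jul 25, Jul 28, Jul 29, Jul 30, skipping weekends) reaches Wednesday, July 30, 2025.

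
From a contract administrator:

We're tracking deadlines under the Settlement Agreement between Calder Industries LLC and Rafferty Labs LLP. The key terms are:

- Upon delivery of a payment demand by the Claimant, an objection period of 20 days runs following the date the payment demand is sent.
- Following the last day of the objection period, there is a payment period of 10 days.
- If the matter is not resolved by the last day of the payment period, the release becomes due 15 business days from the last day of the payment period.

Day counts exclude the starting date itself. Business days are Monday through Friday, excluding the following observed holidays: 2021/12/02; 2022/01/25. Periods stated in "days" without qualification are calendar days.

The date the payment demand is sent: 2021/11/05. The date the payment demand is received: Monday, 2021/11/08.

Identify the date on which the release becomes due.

2021/12/24

The last day of the objection period: 2021/11/05 + 20 days = 2021/11/25.
Adding 10 calendar days to 2021/11/25 gives 2021/12/05, which is the last day of the payment period.
The date on which the release becomes due: 15 business days after Sunday, 2021/12/05, skipping weekends — Dec 6, Dec 7, Dec 8, Dec 9, …, Dec 22, Dec 23, Dec 24 — lands on Friday, 2021/12/24.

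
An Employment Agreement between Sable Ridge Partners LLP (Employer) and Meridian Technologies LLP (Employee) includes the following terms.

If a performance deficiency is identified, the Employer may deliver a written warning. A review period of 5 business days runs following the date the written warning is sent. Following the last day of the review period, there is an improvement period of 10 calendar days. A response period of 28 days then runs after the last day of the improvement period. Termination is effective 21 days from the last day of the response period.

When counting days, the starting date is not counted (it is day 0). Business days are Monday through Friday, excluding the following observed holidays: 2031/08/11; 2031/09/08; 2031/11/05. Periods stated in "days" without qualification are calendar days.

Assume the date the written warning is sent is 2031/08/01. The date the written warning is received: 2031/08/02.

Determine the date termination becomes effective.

From Friday, 2031/08/01, 5 business days (Aug 4, Aug 5, Aug 6, Aug 7, Aug 8, skipping weekends) brings us to Friday, 2031/08/08, which is the last day of the review period.
Adding 10 calendar days to 2031/08/08 gives 2031/08/18, which is the last day of the improvement period.
The last day of the response period: 2031/08/18 + 28 days = 2031/09/15.
The date termination becomes effective: 2031/09/15 + 21 days = 2031/10/06.

2031/10/06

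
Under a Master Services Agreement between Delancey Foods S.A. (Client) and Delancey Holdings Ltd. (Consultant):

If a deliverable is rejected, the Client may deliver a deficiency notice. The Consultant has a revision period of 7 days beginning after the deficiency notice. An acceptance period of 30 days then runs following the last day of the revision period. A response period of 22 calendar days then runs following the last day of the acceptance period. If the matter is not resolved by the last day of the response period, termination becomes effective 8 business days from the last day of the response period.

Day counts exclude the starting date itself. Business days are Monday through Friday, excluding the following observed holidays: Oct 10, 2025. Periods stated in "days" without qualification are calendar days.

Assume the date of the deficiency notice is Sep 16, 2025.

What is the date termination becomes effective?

Nov 26, 2025

The last day of the revision period: Sep 16, 2025 + 7 days = Sep 23, 2025.
The last day of the acceptance period: 30 calendar days after Sep 23, 2025 is Oct 23, 2025.
Adding 22 calendar days to Oct 23, 2025 gives Nov 14, 2025, which is the last day of the response period.
From Friday, Nov 14, 2025, 8 business days (Nov 17, Nov 18, Nov 19, Nov 20, Nov 21, Nov 24, Nov 25, Nov 26, skipping weekends) brings us to Wednesday, Nov 26, 2025, which is the date termination becomes effective.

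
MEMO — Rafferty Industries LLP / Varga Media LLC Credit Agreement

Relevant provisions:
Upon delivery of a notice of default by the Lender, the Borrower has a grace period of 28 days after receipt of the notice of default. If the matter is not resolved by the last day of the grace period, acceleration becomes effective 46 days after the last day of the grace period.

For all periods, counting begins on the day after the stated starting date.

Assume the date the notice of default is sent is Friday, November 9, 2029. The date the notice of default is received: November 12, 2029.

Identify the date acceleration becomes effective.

January 25, 2030

The last day of the grace period: 28 calendar days after November 12, 2029 is December 10, 2029.
The date acceleration becomes effective: December 10, 2029 + 46 days = January 25, 2030.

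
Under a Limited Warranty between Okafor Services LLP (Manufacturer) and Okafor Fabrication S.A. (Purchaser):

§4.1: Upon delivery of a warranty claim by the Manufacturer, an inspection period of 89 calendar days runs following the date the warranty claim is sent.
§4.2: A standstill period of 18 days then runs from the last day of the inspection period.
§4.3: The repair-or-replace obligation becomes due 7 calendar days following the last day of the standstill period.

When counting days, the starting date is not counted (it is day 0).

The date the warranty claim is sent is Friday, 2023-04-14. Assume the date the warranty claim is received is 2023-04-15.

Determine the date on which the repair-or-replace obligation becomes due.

2023-08-06

The last day of the inspection period: 2023-04-14 + 89 days = 2023-07-12.
The last day of the standstill period: 18 calendar days after 2023-07-12 is 2023-07-30.
The date on which the repair-or-replace obligation becomes due: 7 calendar days after 2023-07-30 is 2023-08-06.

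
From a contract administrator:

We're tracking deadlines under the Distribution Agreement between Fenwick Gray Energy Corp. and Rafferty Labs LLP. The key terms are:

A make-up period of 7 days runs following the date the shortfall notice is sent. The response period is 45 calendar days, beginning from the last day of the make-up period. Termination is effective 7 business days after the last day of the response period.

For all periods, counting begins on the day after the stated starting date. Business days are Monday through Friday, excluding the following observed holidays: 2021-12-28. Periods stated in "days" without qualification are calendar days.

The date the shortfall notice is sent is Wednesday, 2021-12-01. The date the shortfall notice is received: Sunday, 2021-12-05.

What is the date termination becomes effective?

2022-02-01

The last day of the make-up period: 7 calendar days after 2021-12-01 is 2021-12-08.
The last day of the response period: 2021-12-08 + 45 days = 2022-01-22.
From Saturday, 2022-01-22, 7 business days (Jan 24, Jan 25, Jan 26, Jan 27, Jan 28, Jan 31, Feb 1, skipping weekends) brings us to Tuesday, 2022-02-01, which is the date termination becomes effective.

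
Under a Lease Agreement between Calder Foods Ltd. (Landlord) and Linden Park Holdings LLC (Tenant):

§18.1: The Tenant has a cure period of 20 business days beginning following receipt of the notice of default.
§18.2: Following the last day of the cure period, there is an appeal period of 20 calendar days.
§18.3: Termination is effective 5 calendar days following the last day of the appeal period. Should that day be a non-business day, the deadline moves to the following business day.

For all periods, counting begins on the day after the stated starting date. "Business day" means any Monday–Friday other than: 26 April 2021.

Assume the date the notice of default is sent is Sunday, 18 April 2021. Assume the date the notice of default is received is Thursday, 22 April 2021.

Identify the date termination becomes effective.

15 June 2021

From Thursday, 22 April 2021, 20 business days (Apr 23, Apr 27, Apr 28, Apr 29, …, May 19, May 20, May 21, skipping weekends and the listed holiday on Apr 26) brings us to Friday, 21 May 2021, which is the last day of the cure period.
Adding 20 calendar days to 21 May 2021 gives 10 June 2021, which is the last day of the appeal period.
The date termination becomes effective: 10 June 2021 + 5 days = 15 June 2021. 15 June 2021 is a Tuesday and is not a listed holiday, so no roll-forward applies.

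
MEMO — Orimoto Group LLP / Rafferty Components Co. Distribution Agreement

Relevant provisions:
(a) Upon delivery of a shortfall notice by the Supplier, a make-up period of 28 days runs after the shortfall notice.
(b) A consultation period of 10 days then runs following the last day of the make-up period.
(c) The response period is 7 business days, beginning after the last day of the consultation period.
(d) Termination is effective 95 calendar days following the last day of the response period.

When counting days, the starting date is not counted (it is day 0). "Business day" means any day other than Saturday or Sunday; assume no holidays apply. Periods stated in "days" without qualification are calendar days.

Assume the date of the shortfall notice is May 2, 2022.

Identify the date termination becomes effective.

The last day of the make-up period: 28 calendar days after May 2, 2022 is May 30, 2022.
The last day of the consultation period: May 30, 2022 + 10 days = June 9, 2022.
The last day of the response period: 7 business days after Thursday, June 9, 2022, skipping weekends — Jun 10, Jun 13, Jun 14, Jun 15, Jun 16, Jun 17, Jun 20 — lands on Monday, June 20, 2022.
The date termination becomes effective: 95 calendar days after June 20, 2022 is September 23, 2022.

September 23, 2022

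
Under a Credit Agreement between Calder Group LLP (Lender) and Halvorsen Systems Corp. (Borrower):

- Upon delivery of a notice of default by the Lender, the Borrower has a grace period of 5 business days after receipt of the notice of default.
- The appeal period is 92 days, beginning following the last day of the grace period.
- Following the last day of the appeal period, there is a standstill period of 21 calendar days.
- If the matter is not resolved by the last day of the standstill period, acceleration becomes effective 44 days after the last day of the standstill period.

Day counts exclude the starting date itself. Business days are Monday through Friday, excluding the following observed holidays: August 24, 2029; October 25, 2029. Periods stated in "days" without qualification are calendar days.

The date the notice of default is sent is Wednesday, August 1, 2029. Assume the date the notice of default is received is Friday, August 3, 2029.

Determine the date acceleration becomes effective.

January 14, 2030

From Friday, August 3, 2029, 5 business days (Aug 6, Aug 7, Aug 8, Aug 9, Aug 10, skipping weekends) brings us to Friday, August 10, 2029, which is the last day of the grace period.
Adding 92 calendar days to August 10, 2029 gives November 10, 2029, which is the last day of the appeal period.
Adding 21 calendar days to November 10, 2029 gives December 1, 2029, which is the last day of the standstill period.
The date acceleration becomes effective: December 1, 2029 + 44 days = January 14, 2030.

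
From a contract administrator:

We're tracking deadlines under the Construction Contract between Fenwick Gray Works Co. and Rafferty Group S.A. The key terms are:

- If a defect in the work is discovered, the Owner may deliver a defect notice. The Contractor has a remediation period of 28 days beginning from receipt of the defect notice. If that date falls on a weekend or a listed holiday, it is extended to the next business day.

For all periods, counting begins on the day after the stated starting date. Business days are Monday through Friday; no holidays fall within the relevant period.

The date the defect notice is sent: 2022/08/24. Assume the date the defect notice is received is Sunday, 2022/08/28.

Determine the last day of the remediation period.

The last day of the remediation period: 2022/08/28 + 28 days = 2022/09/25. That falls on a Sunday, so it rolls to the next business day, Monday, 2022/09/26.

2022/09/26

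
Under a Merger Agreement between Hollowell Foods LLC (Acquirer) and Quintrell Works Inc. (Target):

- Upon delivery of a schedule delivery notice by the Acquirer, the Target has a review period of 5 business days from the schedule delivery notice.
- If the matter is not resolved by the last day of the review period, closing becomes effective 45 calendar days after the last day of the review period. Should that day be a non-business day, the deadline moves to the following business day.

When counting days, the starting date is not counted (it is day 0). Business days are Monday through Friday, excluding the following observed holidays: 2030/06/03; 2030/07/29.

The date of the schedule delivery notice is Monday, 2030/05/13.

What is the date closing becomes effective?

The last day of the review period: counting 5 business days from Monday, 2030/05/13 (May 14, May 15, May 16, May 17, May 20, skipping weekends) reaches Monday, 2030/05/20.
The date closing becomes effective: 45 calendar days after 2030/05/20 is 2030/07/04. 2030/07/04 is a Thursday and is not a listed holiday, so no roll-forward applies.

2030/07/04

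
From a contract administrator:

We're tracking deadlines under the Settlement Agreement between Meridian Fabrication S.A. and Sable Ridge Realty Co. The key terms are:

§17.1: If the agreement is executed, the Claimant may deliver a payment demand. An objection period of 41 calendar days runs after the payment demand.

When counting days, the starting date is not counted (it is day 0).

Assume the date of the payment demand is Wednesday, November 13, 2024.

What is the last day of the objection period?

The last day of the objection period: 41 calendar days after November 13, 2024 is December 24, 2024.

December 24, 2024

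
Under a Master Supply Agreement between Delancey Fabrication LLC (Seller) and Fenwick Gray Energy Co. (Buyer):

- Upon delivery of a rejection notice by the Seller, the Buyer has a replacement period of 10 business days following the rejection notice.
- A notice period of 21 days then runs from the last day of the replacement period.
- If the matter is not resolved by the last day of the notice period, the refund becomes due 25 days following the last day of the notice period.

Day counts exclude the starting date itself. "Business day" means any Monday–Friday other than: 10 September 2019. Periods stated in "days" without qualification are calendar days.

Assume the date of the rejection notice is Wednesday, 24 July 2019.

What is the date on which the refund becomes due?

From Wednesday, 24 July 2019, 10 business days (Jul 25, Jul 26, Jul 29, Jul 30, Jul 31, Aug 1, Aug 2, Aug 5, Aug 6, Aug 7, skipping weekends) brings us to Wednesday, 7 August 2019, which is the last day of the replacement period.
The last day of the notice period: 7 August 2019 + 21 days = 28 August 2019.
The date on which the refund becomes due: 28 August 2019 + 25 days = 22 September 2019.

22 September 2019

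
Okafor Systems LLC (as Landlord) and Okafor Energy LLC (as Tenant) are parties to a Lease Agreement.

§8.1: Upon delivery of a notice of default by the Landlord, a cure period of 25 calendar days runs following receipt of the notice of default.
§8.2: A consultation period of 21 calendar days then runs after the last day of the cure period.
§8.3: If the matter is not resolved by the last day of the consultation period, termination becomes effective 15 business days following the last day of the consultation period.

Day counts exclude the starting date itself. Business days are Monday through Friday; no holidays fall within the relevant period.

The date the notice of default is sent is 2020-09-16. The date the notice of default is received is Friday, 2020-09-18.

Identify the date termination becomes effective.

The last day of the cure period: 2020-09-18 + 25 days = 2020-10-13.
The last day of the consultation period: 2020-10-13 + 21 days = 2020-11-03.
The date termination becomes effective: counting 15 business days from Tuesday, 2020-11-03 (Nov 4, Nov 5, Nov 6, Nov 9, …, Nov 20, Nov 23, Nov 24, skipping weekends) reaches Tuesday, 2020-11-24.

2020-11-24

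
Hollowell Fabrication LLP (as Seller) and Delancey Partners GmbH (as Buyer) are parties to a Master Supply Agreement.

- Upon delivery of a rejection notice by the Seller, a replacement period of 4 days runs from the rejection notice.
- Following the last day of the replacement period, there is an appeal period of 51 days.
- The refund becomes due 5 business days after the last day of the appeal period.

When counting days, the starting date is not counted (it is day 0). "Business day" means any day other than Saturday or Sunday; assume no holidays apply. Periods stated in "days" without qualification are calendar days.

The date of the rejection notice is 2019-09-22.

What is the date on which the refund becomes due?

2019-11-22

The last day of the replacement period: 4 calendar days after 2019-09-22 is 2019-09-26.
Adding 51 calendar days to 2019-09-26 gives 2019-11-16, which is the last day of the appeal period.
The date on which the refund becomes due: 5 business days after Saturday, 2019-11-16, skipping weekends — Nov 18, Nov 19, Nov 20, Nov 21, Nov 22 — lands on Friday, 2019-11-22.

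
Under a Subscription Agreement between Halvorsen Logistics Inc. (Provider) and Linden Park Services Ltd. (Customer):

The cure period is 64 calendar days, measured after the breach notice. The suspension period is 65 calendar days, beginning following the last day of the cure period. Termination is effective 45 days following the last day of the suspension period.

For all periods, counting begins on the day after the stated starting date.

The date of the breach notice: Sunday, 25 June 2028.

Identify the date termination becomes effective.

16 December 2028

Adding 64 calendar days to 25 June 2028 gives 28 August 2028, which is the last day of the cure period.
Adding 65 calendar days to 28 August 2028 gives 1 November 2028, which is the last day of the suspension period.
The date termination becomes effective: 45 calendar days after 1 November 2028 is 16 December 2028.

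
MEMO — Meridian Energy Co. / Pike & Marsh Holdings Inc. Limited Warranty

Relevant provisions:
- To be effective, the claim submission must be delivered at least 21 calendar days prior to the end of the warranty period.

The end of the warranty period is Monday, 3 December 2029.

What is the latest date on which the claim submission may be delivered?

12 November 2029

Counting back 21 calendar days from 3 December 2029 gives 12 November 2029.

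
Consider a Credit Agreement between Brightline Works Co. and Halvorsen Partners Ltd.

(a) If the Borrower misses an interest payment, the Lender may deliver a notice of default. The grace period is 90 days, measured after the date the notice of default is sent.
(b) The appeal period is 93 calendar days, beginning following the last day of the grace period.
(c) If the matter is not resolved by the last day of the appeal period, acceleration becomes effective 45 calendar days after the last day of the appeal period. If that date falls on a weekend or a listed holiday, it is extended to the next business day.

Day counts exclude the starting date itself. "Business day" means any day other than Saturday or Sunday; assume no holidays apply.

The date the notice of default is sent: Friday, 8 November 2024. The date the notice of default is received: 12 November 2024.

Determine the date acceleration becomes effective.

24 June 2025

The last day of the grace period: 90 calendar days after 8 November 2024 is 6 February 2025.
The last day of the appeal period: 93 calendar days after 6 February 2025 is 10 May 2025.
The date acceleration becomes effective: 45 calendar days after 10 May 2025 is 24 June 2025. 24 June 2025 is a Tuesday, so no roll-forward applies.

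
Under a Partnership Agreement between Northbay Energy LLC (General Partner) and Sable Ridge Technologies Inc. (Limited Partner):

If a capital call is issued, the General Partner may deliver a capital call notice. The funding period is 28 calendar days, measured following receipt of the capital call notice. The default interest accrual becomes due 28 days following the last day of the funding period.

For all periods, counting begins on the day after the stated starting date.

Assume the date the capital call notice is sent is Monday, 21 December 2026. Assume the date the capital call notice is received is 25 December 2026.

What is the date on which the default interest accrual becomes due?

19 February 2027

The last day of the funding period: 25 December 2026 + 28 days = 22 January 2027.
The date on which the default interest accrual becomes due: 28 calendar days after 22 January 2027 is 19 February 2027.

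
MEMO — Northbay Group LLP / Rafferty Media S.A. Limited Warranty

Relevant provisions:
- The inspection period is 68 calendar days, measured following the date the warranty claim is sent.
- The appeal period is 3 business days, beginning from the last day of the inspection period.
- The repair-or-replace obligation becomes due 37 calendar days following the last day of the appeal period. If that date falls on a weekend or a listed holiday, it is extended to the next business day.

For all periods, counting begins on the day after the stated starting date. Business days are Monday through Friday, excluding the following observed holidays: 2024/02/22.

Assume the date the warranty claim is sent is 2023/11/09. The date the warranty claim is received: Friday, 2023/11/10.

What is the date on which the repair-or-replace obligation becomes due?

2024/02/26

The last day of the inspection period: 2023/11/09 + 68 days = 2024/01/16.
From Tuesday, 2024/01/16, 3 business days (Jan 17, Jan 18, Jan 19, skipping weekends) brings us to Friday, 2024/01/19, which is the last day of the appeal period.
Adding 37 calendar days to 2024/01/19 gives 2024/02/25, which is the date on which the repair-or-replace obligation becomes due. That falls on a Sunday, so it rolls to the next business day, Monday, 2024/02/26.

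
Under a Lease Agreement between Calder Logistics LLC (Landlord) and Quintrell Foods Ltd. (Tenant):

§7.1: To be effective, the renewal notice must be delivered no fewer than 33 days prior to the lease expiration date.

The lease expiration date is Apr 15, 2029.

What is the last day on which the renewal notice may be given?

Mar 13, 2029

Counting back 33 calendar days from Apr 15, 2029 gives Mar 13, 2029.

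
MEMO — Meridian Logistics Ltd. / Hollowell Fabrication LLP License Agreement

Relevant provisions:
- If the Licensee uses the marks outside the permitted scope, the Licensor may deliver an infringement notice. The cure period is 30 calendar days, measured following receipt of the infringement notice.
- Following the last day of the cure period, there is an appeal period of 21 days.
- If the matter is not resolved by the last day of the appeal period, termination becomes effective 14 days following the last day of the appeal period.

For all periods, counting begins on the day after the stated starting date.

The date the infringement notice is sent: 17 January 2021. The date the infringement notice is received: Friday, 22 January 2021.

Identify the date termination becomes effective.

28 March 2021

Adding 30 calendar days to 22 January 2021 gives 21 February 2021, which is the last day of the cure period.
The last day of the appeal period: 21 calendar days after 21 February 2021 is 14 March 2021.
The date termination becomes effective: 14 calendar days after 14 March 2021 is 28 March 2021.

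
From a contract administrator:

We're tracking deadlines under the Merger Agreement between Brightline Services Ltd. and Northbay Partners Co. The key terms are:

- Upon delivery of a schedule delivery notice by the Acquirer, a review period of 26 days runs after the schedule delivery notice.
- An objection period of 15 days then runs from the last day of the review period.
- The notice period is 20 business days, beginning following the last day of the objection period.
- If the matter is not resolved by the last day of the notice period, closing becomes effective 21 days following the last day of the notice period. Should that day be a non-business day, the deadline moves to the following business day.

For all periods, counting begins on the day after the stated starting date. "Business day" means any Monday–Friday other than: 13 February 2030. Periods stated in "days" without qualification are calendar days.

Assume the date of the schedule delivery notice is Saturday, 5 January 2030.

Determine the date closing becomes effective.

Adding 26 calendar days to 5 January 2030 gives 31 January 2030, which is the last day of the review period.
Adding 15 calendar days to 31 January 2030 gives 15 February 2030, which is the last day of the objection period.
The last day of the notice period: counting 20 business days from Friday, 15 February 2030 (Feb 18, Feb 19, Feb 20, Feb 21, …, Mar 13, Mar 14, Mar 15, skipping weekends) reaches Friday, 15 March 2030.
The date closing becomes effective: 15 March 2030 + 21 days = 5 April 2030. 5 April 2030 is a Friday and is not a listed holiday, so no roll-forward applies.

5 April 2030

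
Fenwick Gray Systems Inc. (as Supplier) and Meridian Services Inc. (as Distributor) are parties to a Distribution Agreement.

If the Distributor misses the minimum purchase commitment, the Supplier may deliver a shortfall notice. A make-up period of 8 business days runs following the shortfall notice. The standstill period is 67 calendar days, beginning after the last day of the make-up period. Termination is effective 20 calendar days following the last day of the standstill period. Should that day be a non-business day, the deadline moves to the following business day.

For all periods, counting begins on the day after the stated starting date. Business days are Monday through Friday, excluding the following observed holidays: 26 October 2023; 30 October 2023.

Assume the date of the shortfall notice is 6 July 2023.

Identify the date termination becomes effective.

The last day of the make-up period: counting 8 business days from Thursday, 6 July 2023 (Jul 7, Jul 10, Jul 11, Jul 12, Jul 13, Jul 14, Jul 17, Jul 18, skipping weekends) reaches Tuesday, 18 July 2023.
Adding 67 calendar days to 18 July 2023 gives 23 September 2023, which is the last day of the standstill period.
The date termination becomes effective: 20 calendar days after 23 September 2023 is 13 October 2023. 13 October 2023 is a Friday and is not a listed holiday, so no roll-forward applies.

13 October 2023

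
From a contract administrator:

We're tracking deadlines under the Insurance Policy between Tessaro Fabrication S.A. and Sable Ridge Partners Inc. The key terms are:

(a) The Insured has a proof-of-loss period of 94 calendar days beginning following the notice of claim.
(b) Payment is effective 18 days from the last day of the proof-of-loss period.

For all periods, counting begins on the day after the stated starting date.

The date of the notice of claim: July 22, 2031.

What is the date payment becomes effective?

November 11, 2031

Adding 94 calendar days to July 22, 2031 gives October 24, 2031, which is the last day of the proof-of-loss period.
The date payment becomes effective: October 24, 2031 + 18 days = November 11, 2031.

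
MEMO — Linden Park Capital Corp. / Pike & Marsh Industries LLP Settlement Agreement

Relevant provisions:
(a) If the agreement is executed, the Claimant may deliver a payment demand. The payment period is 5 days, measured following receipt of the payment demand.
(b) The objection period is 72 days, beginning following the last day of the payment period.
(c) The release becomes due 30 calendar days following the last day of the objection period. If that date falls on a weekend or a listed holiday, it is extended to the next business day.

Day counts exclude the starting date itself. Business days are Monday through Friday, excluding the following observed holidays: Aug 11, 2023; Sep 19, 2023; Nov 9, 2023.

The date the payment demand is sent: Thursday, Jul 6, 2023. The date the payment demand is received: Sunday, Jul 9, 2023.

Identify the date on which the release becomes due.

The last day of the payment period: 5 calendar days after Jul 9, 2023 is Jul 14, 2023.
The last day of the objection period: Jul 14, 2023 + 72 days = Sep 24, 2023.
The date on which the release becomes due: 30 calendar days after Sep 24, 2023 is Oct 24, 2023. Oct 24, 2023 is a Tuesday and is not a listed holiday, so no roll-forward applies.

Oct 24, 2023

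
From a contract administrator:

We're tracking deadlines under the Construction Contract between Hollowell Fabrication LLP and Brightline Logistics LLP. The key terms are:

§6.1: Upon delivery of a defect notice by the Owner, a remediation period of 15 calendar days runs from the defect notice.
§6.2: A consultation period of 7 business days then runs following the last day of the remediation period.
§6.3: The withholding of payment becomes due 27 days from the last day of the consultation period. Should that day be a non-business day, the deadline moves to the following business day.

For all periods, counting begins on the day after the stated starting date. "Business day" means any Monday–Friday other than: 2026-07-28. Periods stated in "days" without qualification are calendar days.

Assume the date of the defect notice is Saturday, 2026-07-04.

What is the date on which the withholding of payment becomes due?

The last day of the remediation period: 2026-07-04 + 15 days = 2026-07-19.
From Sunday, 2026-07-19, 7 business days (Jul 20, Jul 21, Jul 22, Jul 23, Jul 24, Jul 27, Jul 29, skipping weekends and the listed holiday on Jul 28) brings us to Wednesday, 2026-07-29, which is the last day of the consultation period.
The date on which the withholding of payment becomes due: 2026-07-29 + 27 days = 2026-08-25. 2026-08-25 is a Tuesday and is not a listed holiday, so no roll-forward applies.

2026-08-25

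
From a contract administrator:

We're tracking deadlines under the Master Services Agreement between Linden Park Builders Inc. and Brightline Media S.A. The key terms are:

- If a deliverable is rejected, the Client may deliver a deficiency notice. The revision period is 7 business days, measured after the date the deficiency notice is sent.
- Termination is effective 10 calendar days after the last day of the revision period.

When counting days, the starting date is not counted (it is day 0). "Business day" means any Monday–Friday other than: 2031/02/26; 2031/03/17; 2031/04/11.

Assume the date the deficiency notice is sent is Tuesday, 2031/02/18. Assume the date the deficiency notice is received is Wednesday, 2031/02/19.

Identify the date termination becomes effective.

2031/03/10

The last day of the revision period: 7 business days after Tuesday, 2031/02/18, skipping weekends and the listed holiday on Feb 26 — Feb 19, Feb 20, Feb 21, Feb 24, Feb 25, Feb 27, Feb 28 — lands on Friday, 2031/02/28.
The date termination becomes effective: 2031/02/28 + 10 days = 2031/03/10.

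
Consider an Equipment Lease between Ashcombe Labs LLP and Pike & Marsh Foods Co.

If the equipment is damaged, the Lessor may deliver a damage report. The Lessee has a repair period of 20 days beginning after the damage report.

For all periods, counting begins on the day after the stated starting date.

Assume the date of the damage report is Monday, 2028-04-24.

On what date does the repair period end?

The last day of the repair period: 2028-04-24 + 20 days = 2028-05-14.

2028-05-14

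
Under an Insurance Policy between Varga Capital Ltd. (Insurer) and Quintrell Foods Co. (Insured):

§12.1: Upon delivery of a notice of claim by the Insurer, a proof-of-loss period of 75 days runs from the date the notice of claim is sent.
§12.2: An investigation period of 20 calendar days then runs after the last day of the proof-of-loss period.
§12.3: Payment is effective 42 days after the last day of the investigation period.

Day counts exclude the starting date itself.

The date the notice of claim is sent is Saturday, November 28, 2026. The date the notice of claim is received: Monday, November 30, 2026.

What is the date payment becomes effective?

April 14, 2027

Adding 75 calendar days to November 28, 2026 gives February 11, 2027, which is the last day of the proof-of-loss period.
The last day of the investigation period: 20 calendar days after February 11, 2027 is March 3, 2027.
The date payment becomes effective: 42 calendar days after March 3, 2027 is April 14, 2027.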